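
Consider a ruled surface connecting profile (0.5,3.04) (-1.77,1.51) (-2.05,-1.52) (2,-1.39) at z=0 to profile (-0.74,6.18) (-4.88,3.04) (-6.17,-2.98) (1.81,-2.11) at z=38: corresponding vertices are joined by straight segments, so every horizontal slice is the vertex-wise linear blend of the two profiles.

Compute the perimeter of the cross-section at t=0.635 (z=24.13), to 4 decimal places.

Perimeter at t=0.635: 23.0987

Cross-section at t=0.635: each vertex is (1-t)·p0[i] + t·p1[i].
  v1: (1-0.635)·(0.5,3.04) + 0.635·(-0.74,6.18) = (-0.2874,5.0339)
  v2: (1-0.635)·(-1.77,1.51) + 0.635·(-4.88,3.04) = (-3.7448,2.4816)
  v3: (1-0.635)·(-2.05,-1.52) + 0.635·(-6.17,-2.98) = (-4.6662,-2.4471)
  v4: (1-0.635)·(2,-1.39) + 0.635·(1.81,-2.11) = (1.8794,-1.8472)
Perimeter = Σ |v_{i+1} − v_i|:
  edge 1→2: √(-3.4574² + -2.5523²) = 4.2975 (running 4.2975)
  edge 2→3: √(-0.9214² + -4.9287²) = 5.0140 (running 9.3115)
  edge 3→4: √(6.5456² + 0.5999²) = 6.5730 (running 15.8845)
  edge 4→1: √(-2.1667² + 6.8811²) = 7.2142 (running 23.0987)
Perimeter = 23.0987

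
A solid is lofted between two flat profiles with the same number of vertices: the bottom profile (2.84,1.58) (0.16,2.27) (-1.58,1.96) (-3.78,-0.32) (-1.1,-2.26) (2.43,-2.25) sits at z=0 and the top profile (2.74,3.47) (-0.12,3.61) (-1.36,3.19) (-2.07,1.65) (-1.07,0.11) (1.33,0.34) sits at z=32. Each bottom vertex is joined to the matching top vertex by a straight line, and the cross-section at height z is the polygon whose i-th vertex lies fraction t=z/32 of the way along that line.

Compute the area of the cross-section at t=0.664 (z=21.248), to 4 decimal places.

Cross-section at t=0.664: each vertex is (1-t)·p0[i] + t·p1[i].
  v1: (1-0.664)·(2.84,1.58) + 0.664·(2.74,3.47) = (2.7736,2.8350)
  v2: (1-0.664)·(0.16,2.27) + 0.664·(-0.12,3.61) = (-0.0259,3.1598)
  v3: (1-0.664)·(-1.58,1.96) + 0.664·(-1.36,3.19) = (-1.4339,2.7767)
  v4: (1-0.664)·(-3.78,-0.32) + 0.664·(-2.07,1.65) = (-2.6446,0.9881)
  v5: (1-0.664)·(-1.1,-2.26) + 0.664·(-1.07,0.11) = (-1.0801,-0.6863)
  v6: (1-0.664)·(2.43,-2.25) + 0.664·(1.33,0.34) = (1.6996,-0.5302)
Shoelace sum Σ(x_i·y_{i+1} − x_{i+1}·y_i):
  i=1: 2.7736·3.1598 − -0.0259·2.8350 = +8.8374 (running +8.8374)
  i=2: -0.0259·2.7767 − -1.4339·3.1598 = +4.4589 (running +13.2963)
  i=3: -1.4339·0.9881 − -2.6446·2.7767 = +5.9264 (running +19.2226)
  i=4: -2.6446·-0.6863 − -1.0801·0.9881 = +2.8822 (running +22.1049)
  i=5: -1.0801·-0.5302 − 1.6996·-0.6863 = +1.7392 (running +23.8440)
  i=6: 1.6996·2.8350 − 2.7736·-0.5302 = +6.2890 (running +30.1330)
Area = |Σ|/2 = |30.1330|/2 = 15.0665

Area at t=0.664: 15.0665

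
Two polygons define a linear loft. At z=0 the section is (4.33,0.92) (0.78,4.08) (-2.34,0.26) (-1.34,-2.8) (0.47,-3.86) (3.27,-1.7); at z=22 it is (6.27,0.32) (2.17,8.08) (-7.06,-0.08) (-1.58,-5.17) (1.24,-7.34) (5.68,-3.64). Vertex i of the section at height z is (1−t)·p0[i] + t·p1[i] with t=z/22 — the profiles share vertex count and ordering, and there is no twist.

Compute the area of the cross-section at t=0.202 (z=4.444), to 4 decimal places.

Area at t=0.202: 43.3486

Cross-section at t=0.202: each vertex is (1-t)·p0[i] + t·p1[i].
  v1: (1-0.202)·(4.33,0.92) + 0.202·(6.27,0.32) = (4.7219,0.7988)
  v2: (1-0.202)·(0.78,4.08) + 0.202·(2.17,8.08) = (1.0608,4.8880)
  v3: (1-0.202)·(-2.34,0.26) + 0.202·(-7.06,-0.08) = (-3.2934,0.1913)
  v4: (1-0.202)·(-1.34,-2.8) + 0.202·(-1.58,-5.17) = (-1.3885,-3.2787)
  v5: (1-0.202)·(0.47,-3.86) + 0.202·(1.24,-7.34) = (0.6255,-4.5630)
  v6: (1-0.202)·(3.27,-1.7) + 0.202·(5.68,-3.64) = (3.7568,-2.0919)
Shoelace sum Σ(x_i·y_{i+1} − x_{i+1}·y_i):
  i=1: 4.7219·4.8880 − 1.0608·0.7988 = +22.2332 (running +22.2332)
  i=2: 1.0608·0.1913 − -3.2934·4.8880 = +16.3013 (running +38.5345)
  i=3: -3.2934·-3.2787 − -1.3885·0.1913 = +11.0640 (running +49.5985)
  i=4: -1.3885·-4.5630 − 0.6255·-3.2787 = +8.3866 (running +57.9850)
  i=5: 0.6255·-2.0919 − 3.7568·-4.5630 = +15.8337 (running +73.8187)
  i=6: 3.7568·0.7988 − 4.7219·-2.0919 = +12.8786 (running +86.6972)
Area = |Σ|/2 = |86.6972|/2 = 43.3486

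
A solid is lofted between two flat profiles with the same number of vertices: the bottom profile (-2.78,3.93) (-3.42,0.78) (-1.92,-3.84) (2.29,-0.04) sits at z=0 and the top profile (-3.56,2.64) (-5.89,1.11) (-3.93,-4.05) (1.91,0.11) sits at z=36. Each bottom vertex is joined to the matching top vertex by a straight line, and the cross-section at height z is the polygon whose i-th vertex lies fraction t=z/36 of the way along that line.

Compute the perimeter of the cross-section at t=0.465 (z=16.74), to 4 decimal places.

Perimeter at t=0.465: 20.5166

Cross-section at t=0.465: each vertex is (1-t)·p0[i] + t·p1[i].
  v1: (1-0.465)·(-2.78,3.93) + 0.465·(-3.56,2.64) = (-3.1427,3.3301)
  v2: (1-0.465)·(-3.42,0.78) + 0.465·(-5.89,1.11) = (-4.5685,0.9335)
  v3: (1-0.465)·(-1.92,-3.84) + 0.465·(-3.93,-4.05) = (-2.8547,-3.9376)
  v4: (1-0.465)·(2.29,-0.04) + 0.465·(1.91,0.11) = (2.1133,0.0298)
Perimeter = Σ |v_{i+1} − v_i|:
  edge 1→2: √(-1.4258² + -2.3967²) = 2.7888 (running 2.7888)
  edge 2→3: √(1.7139² + -4.8711²) = 5.1638 (running 7.9526)
  edge 3→4: √(4.9680² + 3.9674²) = 6.3577 (running 14.3103)
  edge 4→1: √(-5.2560² + 3.3004²) = 6.2063 (running 20.5166)
Perimeter = 20.5166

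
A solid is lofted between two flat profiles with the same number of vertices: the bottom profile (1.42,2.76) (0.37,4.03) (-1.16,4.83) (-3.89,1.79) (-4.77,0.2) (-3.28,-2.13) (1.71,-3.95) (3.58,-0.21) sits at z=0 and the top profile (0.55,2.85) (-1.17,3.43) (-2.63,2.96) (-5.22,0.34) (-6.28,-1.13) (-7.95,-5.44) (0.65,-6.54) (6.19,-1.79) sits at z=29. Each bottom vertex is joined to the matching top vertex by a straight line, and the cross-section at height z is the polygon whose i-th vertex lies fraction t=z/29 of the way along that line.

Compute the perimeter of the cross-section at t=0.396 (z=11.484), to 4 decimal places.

Perimeter at t=0.396: 29.0222

Cross-section at t=0.396: each vertex is (1-t)·p0[i] + t·p1[i].
  v1: (1-0.396)·(1.42,2.76) + 0.396·(0.55,2.85) = (1.0755,2.7956)
  v2: (1-0.396)·(0.37,4.03) + 0.396·(-1.17,3.43) = (-0.2398,3.7924)
  v3: (1-0.396)·(-1.16,4.83) + 0.396·(-2.63,2.96) = (-1.7421,4.0895)
  v4: (1-0.396)·(-3.89,1.79) + 0.396·(-5.22,0.34) = (-4.4167,1.2158)
  v5: (1-0.396)·(-4.77,0.2) + 0.396·(-6.28,-1.13) = (-5.3680,-0.3267)
  v6: (1-0.396)·(-3.28,-2.13) + 0.396·(-7.95,-5.44) = (-5.1293,-3.4408)
  v7: (1-0.396)·(1.71,-3.95) + 0.396·(0.65,-6.54) = (1.2902,-4.9756)
  v8: (1-0.396)·(3.58,-0.21) + 0.396·(6.19,-1.79) = (4.6136,-0.8357)
Perimeter = Σ |v_{i+1} − v_i|:
  edge 1→2: √(-1.3153² + 0.9968²) = 1.6503 (running 1.6503)
  edge 2→3: √(-1.5023² + 0.2971²) = 1.5314 (running 3.1817)
  edge 3→4: √(-2.6746² + -2.8737²) = 3.9257 (running 7.1074)
  edge 4→5: √(-0.9513² + -1.5425²) = 1.8122 (running 8.9197)
  edge 5→6: √(0.2386² + -3.1141²) = 3.1232 (running 12.0429)
  edge 6→7: √(6.4196² + -1.5349²) = 6.6005 (running 18.6434)
  edge 7→8: √(3.3233² + 4.1400²) = 5.3088 (running 23.9522)
  edge 8→1: √(-3.5381² + 3.6313²) = 5.0700 (running 29.0222)
Perimeter = 29.0222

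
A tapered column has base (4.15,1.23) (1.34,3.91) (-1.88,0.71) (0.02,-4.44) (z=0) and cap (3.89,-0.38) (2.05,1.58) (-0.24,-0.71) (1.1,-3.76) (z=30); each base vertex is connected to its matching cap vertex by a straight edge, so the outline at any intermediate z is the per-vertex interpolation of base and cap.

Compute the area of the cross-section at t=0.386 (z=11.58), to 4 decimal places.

Area at t=0.386: 18.7735

Cross-section at t=0.386: each vertex is (1-t)·p0[i] + t·p1[i].
  v1: (1-0.386)·(4.15,1.23) + 0.386·(3.89,-0.38) = (4.0496,0.6085)
  v2: (1-0.386)·(1.34,3.91) + 0.386·(2.05,1.58) = (1.6141,3.0106)
  v3: (1-0.386)·(-1.88,0.71) + 0.386·(-0.24,-0.71) = (-1.2470,0.1619)
  v4: (1-0.386)·(0.02,-4.44) + 0.386·(1.1,-3.76) = (0.4369,-4.1775)
Shoelace sum Σ(x_i·y_{i+1} − x_{i+1}·y_i):
  i=1: 4.0496·3.0106 − 1.6141·0.6085 = +11.2097 (running +11.2097)
  i=2: 1.6141·0.1619 − -1.2470·3.0106 = +4.0154 (running +15.2251)
  i=3: -1.2470·-4.1775 − 0.4369·0.1619 = +5.1385 (running +20.3636)
  i=4: 0.4369·0.6085 − 4.0496·-4.1775 = +17.1833 (running +37.5469)
Area = |Σ|/2 = |37.5469|/2 = 18.7735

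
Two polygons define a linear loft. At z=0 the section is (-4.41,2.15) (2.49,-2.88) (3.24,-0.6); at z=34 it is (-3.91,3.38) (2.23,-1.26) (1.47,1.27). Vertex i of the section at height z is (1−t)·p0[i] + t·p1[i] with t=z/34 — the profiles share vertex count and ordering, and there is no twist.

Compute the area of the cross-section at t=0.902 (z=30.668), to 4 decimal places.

Cross-section at t=0.902: each vertex is (1-t)·p0[i] + t·p1[i].
  v1: (1-0.902)·(-4.41,2.15) + 0.902·(-3.91,3.38) = (-3.9590,3.2595)
  v2: (1-0.902)·(2.49,-2.88) + 0.902·(2.23,-1.26) = (2.2555,-1.4188)
  v3: (1-0.902)·(3.24,-0.6) + 0.902·(1.47,1.27) = (1.6435,1.0867)
Shoelace sum Σ(x_i·y_{i+1} − x_{i+1}·y_i):
  i=1: -3.9590·-1.4188 − 2.2555·3.2595 = -1.7348 (running -1.7348)
  i=2: 2.2555·1.0867 − 1.6435·-1.4188 = +4.7828 (running +3.0480)
  i=3: 1.6435·3.2595 − -3.9590·1.0867 = +9.6592 (running +12.7072)
Area = |Σ|/2 = |12.7072|/2 = 6.3536

Area at t=0.902: 6.3536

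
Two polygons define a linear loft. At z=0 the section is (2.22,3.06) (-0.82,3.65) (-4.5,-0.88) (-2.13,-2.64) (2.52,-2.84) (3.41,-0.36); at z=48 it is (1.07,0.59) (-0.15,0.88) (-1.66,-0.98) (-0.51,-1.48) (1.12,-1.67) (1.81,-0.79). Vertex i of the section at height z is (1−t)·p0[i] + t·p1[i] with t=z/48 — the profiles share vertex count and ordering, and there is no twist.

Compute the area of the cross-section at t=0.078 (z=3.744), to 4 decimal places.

Cross-section at t=0.078: each vertex is (1-t)·p0[i] + t·p1[i].
  v1: (1-0.078)·(2.22,3.06) + 0.078·(1.07,0.59) = (2.1303,2.8673)
  v2: (1-0.078)·(-0.82,3.65) + 0.078·(-0.15,0.88) = (-0.7677,3.4339)
  v3: (1-0.078)·(-4.5,-0.88) + 0.078·(-1.66,-0.98) = (-4.2785,-0.8878)
  v4: (1-0.078)·(-2.13,-2.64) + 0.078·(-0.51,-1.48) = (-2.0036,-2.5495)
  v5: (1-0.078)·(2.52,-2.84) + 0.078·(1.12,-1.67) = (2.4108,-2.7487)
  v6: (1-0.078)·(3.41,-0.36) + 0.078·(1.81,-0.79) = (3.2852,-0.3935)
Shoelace sum Σ(x_i·y_{i+1} − x_{i+1}·y_i):
  i=1: 2.1303·3.4339 − -0.7677·2.8673 = +9.5167 (running +9.5167)
  i=2: -0.7677·-0.8878 − -4.2785·3.4339 = +15.3736 (running +24.8903)
  i=3: -4.2785·-2.5495 − -2.0036·-0.8878 = +9.1292 (running +34.0196)
  i=4: -2.0036·-2.7487 − 2.4108·-2.5495 = +11.6539 (running +45.6734)
  i=5: 2.4108·-0.3935 − 3.2852·-2.7487 = +8.0814 (running +53.7549)
  i=6: 3.2852·2.8673 − 2.1303·-0.3935 = +10.2581 (running +64.0130)
Area = |Σ|/2 = |64.0130|/2 = 32.0065

Area at t=0.078: 32.0065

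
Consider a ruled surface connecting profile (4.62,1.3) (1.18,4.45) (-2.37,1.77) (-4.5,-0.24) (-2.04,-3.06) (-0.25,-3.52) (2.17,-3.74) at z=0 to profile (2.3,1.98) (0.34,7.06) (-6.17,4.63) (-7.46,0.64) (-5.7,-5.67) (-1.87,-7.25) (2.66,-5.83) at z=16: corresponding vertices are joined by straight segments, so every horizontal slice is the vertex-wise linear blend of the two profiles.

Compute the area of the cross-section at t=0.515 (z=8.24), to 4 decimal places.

Cross-section at t=0.515: each vertex is (1-t)·p0[i] + t·p1[i].
  v1: (1-0.515)·(4.62,1.3) + 0.515·(2.3,1.98) = (3.4252,1.6502)
  v2: (1-0.515)·(1.18,4.45) + 0.515·(0.34,7.06) = (0.7474,5.7942)
  v3: (1-0.515)·(-2.37,1.77) + 0.515·(-6.17,4.63) = (-4.3270,3.2429)
  v4: (1-0.515)·(-4.5,-0.24) + 0.515·(-7.46,0.64) = (-6.0244,0.2132)
  v5: (1-0.515)·(-2.04,-3.06) + 0.515·(-5.7,-5.67) = (-3.9249,-4.4042)
  v6: (1-0.515)·(-0.25,-3.52) + 0.515·(-1.87,-7.25) = (-1.0843,-5.4409)
  v7: (1-0.515)·(2.17,-3.74) + 0.515·(2.66,-5.83) = (2.4223,-4.8163)
Shoelace sum Σ(x_i·y_{i+1} − x_{i+1}·y_i):
  i=1: 3.4252·5.7942 − 0.7474·1.6502 = +18.6128 (running +18.6128)
  i=2: 0.7474·3.2429 − -4.3270·5.7942 = +27.4950 (running +46.1078)
  i=3: -4.3270·0.2132 − -6.0244·3.2429 = +18.6140 (running +64.7218)
  i=4: -6.0244·-4.4042 − -3.9249·0.2132 = +27.3691 (running +92.0910)
  i=5: -3.9249·-5.4409 − -1.0843·-4.4042 = +16.5798 (running +108.6707)
  i=6: -1.0843·-4.8163 − 2.4223·-5.4409 = +18.4023 (running +127.0730)
  i=7: 2.4223·1.6502 − 3.4252·-4.8163 = +20.4943 (running +147.5673)
Area = |Σ|/2 = |147.5673|/2 = 73.7836

Area at t=0.515: 73.7836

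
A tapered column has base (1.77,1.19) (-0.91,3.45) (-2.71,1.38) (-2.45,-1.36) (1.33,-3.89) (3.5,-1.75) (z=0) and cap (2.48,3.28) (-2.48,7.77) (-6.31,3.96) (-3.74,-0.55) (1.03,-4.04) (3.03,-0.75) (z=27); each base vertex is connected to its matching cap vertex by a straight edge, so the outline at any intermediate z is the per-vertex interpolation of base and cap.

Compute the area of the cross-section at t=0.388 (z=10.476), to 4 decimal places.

Cross-section at t=0.388: each vertex is (1-t)·p0[i] + t·p1[i].
  v1: (1-0.388)·(1.77,1.19) + 0.388·(2.48,3.28) = (2.0455,2.0009)
  v2: (1-0.388)·(-0.91,3.45) + 0.388·(-2.48,7.77) = (-1.5192,5.1262)
  v3: (1-0.388)·(-2.71,1.38) + 0.388·(-6.31,3.96) = (-4.1068,2.3810)
  v4: (1-0.388)·(-2.45,-1.36) + 0.388·(-3.74,-0.55) = (-2.9505,-1.0457)
  v5: (1-0.388)·(1.33,-3.89) + 0.388·(1.03,-4.04) = (1.2136,-3.9482)
  v6: (1-0.388)·(3.5,-1.75) + 0.388·(3.03,-0.75) = (3.3176,-1.3620)
Shoelace sum Σ(x_i·y_{i+1} − x_{i+1}·y_i):
  i=1: 2.0455·5.1262 − -1.5192·2.0009 = +13.5252 (running +13.5252)
  i=2: -1.5192·2.3810 − -4.1068·5.1262 = +17.4349 (running +30.9601)
  i=3: -4.1068·-1.0457 − -2.9505·2.3810 = +11.3199 (running +42.2800)
  i=4: -2.9505·-3.9482 − 1.2136·-1.0457 = +12.9183 (running +55.1983)
  i=5: 1.2136·-1.3620 − 3.3176·-3.9482 = +11.4458 (running +66.6441)
  i=6: 3.3176·2.0009 − 2.0455·-1.3620 = +9.4243 (running +76.0684)
Area = |Σ|/2 = |76.0684|/2 = 38.0342

Area at t=0.388: 38.0342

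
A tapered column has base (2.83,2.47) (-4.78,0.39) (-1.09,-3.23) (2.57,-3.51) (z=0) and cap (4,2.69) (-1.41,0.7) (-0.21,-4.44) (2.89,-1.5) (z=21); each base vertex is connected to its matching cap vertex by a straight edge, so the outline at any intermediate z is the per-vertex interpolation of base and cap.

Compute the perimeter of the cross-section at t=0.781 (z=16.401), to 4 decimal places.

Cross-section at t=0.781: each vertex is (1-t)·p0[i] + t·p1[i].
  v1: (1-0.781)·(2.83,2.47) + 0.781·(4,2.69) = (3.7438,2.6418)
  v2: (1-0.781)·(-4.78,0.39) + 0.781·(-1.41,0.7) = (-2.1480,0.6321)
  v3: (1-0.781)·(-1.09,-3.23) + 0.781·(-0.21,-4.44) = (-0.4027,-4.1750)
  v4: (1-0.781)·(2.57,-3.51) + 0.781·(2.89,-1.5) = (2.8199,-1.9402)
Perimeter = Σ |v_{i+1} − v_i|:
  edge 1→2: √(-5.8918² + -2.0097²) = 6.2251 (running 6.2251)
  edge 2→3: √(1.7453² + -4.8071²) = 5.1141 (running 11.3393)
  edge 3→4: √(3.2226² + 2.2348²) = 3.9217 (running 15.2610)
  edge 4→1: √(0.9238² + 4.5820²) = 4.6742 (running 19.9352)
Perimeter = 19.9352

Perimeter at t=0.781: 19.9352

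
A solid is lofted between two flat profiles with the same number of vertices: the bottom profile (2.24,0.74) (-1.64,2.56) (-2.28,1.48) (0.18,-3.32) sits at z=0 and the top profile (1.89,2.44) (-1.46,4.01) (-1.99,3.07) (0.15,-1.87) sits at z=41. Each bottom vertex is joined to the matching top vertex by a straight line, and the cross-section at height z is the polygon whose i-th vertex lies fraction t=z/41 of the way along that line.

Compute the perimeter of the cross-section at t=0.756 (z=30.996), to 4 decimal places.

Perimeter at t=0.756: 14.9703

Cross-section at t=0.756: each vertex is (1-t)·p0[i] + t·p1[i].
  v1: (1-0.756)·(2.24,0.74) + 0.756·(1.89,2.44) = (1.9754,2.0252)
  v2: (1-0.756)·(-1.64,2.56) + 0.756·(-1.46,4.01) = (-1.5039,3.6562)
  v3: (1-0.756)·(-2.28,1.48) + 0.756·(-1.99,3.07) = (-2.0608,2.6820)
  v4: (1-0.756)·(0.18,-3.32) + 0.756·(0.15,-1.87) = (0.1573,-2.2238)
Perimeter = Σ |v_{i+1} − v_i|:
  edge 1→2: √(-3.4793² + 1.6310²) = 3.8426 (running 3.8426)
  edge 2→3: √(-0.5568² + -0.9742²) = 1.1221 (running 4.9647)
  edge 3→4: √(2.2181² + -4.9058²) = 5.3840 (running 10.3487)
  edge 4→1: √(1.8181² + 4.2490²) = 4.6216 (running 14.9703)
Perimeter = 14.9703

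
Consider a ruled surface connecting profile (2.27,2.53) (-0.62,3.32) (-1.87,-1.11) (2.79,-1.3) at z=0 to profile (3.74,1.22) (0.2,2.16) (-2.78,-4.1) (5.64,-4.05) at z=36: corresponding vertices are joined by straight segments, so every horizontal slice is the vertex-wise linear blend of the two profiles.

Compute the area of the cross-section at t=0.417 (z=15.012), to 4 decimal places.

Cross-section at t=0.417: each vertex is (1-t)·p0[i] + t·p1[i].
  v1: (1-0.417)·(2.27,2.53) + 0.417·(3.74,1.22) = (2.8830,1.9837)
  v2: (1-0.417)·(-0.62,3.32) + 0.417·(0.2,2.16) = (-0.2781,2.8363)
  v3: (1-0.417)·(-1.87,-1.11) + 0.417·(-2.78,-4.1) = (-2.2495,-2.3568)
  v4: (1-0.417)·(2.79,-1.3) + 0.417·(5.64,-4.05) = (3.9784,-2.4467)
Shoelace sum Σ(x_i·y_{i+1} − x_{i+1}·y_i):
  i=1: 2.8830·2.8363 − -0.2781·1.9837 = +8.7286 (running +8.7286)
  i=2: -0.2781·-2.3568 − -2.2495·2.8363 = +7.0355 (running +15.7640)
  i=3: -2.2495·-2.4467 − 3.9784·-2.3568 = +14.8804 (running +30.6445)
  i=4: 3.9784·1.9837 − 2.8830·-2.4467 = +14.9461 (running +45.5906)
Area = |Σ|/2 = |45.5906|/2 = 22.7953

Area at t=0.417: 22.7953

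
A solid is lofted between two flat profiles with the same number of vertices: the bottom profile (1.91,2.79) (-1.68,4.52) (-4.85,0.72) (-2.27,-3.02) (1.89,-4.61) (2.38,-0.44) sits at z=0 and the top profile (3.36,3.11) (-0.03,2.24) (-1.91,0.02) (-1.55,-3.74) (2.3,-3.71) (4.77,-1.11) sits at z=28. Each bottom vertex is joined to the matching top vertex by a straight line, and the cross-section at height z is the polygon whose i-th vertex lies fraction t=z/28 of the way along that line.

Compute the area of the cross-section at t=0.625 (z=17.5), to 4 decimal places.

Area at t=0.625: 36.7074

Cross-section at t=0.625: each vertex is (1-t)·p0[i] + t·p1[i].
  v1: (1-0.625)·(1.91,2.79) + 0.625·(3.36,3.11) = (2.8163,2.9900)
  v2: (1-0.625)·(-1.68,4.52) + 0.625·(-0.03,2.24) = (-0.6488,3.0950)
  v3: (1-0.625)·(-4.85,0.72) + 0.625·(-1.91,0.02) = (-3.0125,0.2825)
  v4: (1-0.625)·(-2.27,-3.02) + 0.625·(-1.55,-3.74) = (-1.8200,-3.4700)
  v5: (1-0.625)·(1.89,-4.61) + 0.625·(2.3,-3.71) = (2.1463,-4.0475)
  v6: (1-0.625)·(2.38,-0.44) + 0.625·(4.77,-1.11) = (3.8737,-0.8588)
Shoelace sum Σ(x_i·y_{i+1} − x_{i+1}·y_i):
  i=1: 2.8163·3.0950 − -0.6488·2.9900 = +10.6561 (running +10.6561)
  i=2: -0.6488·0.2825 − -3.0125·3.0950 = +9.1404 (running +19.7965)
  i=3: -3.0125·-3.4700 − -1.8200·0.2825 = +10.9675 (running +30.7640)
  i=4: -1.8200·-4.0475 − 2.1463·-3.4700 = +14.8139 (running +45.5779)
  i=5: 2.1463·-0.8588 − 3.8737·-4.0475 = +13.8359 (running +59.4138)
  i=6: 3.8737·2.9900 − 2.8163·-0.8588 = +14.0010 (running +73.4148)
Area = |Σ|/2 = |73.4148|/2 = 36.7074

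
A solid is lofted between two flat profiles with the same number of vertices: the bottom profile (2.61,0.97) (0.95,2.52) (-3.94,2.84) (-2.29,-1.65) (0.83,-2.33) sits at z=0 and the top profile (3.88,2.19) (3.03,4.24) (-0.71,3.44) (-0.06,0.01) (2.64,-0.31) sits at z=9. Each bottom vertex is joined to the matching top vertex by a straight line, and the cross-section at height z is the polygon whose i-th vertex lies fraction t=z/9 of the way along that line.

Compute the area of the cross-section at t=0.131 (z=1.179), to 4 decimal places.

Cross-section at t=0.131: each vertex is (1-t)·p0[i] + t·p1[i].
  v1: (1-0.131)·(2.61,0.97) + 0.131·(3.88,2.19) = (2.7764,1.1298)
  v2: (1-0.131)·(0.95,2.52) + 0.131·(3.03,4.24) = (1.2225,2.7453)
  v3: (1-0.131)·(-3.94,2.84) + 0.131·(-0.71,3.44) = (-3.5169,2.9186)
  v4: (1-0.131)·(-2.29,-1.65) + 0.131·(-0.06,0.01) = (-1.9979,-1.4325)
  v5: (1-0.131)·(0.83,-2.33) + 0.131·(2.64,-0.31) = (1.0671,-2.0654)
Shoelace sum Σ(x_i·y_{i+1} − x_{i+1}·y_i):
  i=1: 2.7764·2.7453 − 1.2225·1.1298 = +6.2408 (running +6.2408)
  i=2: 1.2225·2.9186 − -3.5169·2.7453 = +13.2229 (running +19.4637)
  i=3: -3.5169·-1.4325 − -1.9979·2.9186 = +10.8690 (running +30.3327)
  i=4: -1.9979·-2.0654 − 1.0671·-1.4325 = +5.6550 (running +35.9878)
  i=5: 1.0671·1.1298 − 2.7764·-2.0654 = +6.9399 (running +42.9277)
Area = |Σ|/2 = |42.9277|/2 = 21.4638

Area at t=0.131: 21.4638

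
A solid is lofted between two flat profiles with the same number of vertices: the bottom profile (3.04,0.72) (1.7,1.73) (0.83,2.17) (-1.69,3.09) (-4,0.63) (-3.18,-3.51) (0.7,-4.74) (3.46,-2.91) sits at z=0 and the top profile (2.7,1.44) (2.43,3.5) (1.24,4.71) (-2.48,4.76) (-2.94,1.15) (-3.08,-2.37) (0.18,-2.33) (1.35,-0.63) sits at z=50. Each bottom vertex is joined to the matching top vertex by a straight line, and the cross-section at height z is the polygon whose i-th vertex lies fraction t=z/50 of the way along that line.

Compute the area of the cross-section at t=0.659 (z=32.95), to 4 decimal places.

Cross-section at t=0.659: each vertex is (1-t)·p0[i] + t·p1[i].
  v1: (1-0.659)·(3.04,0.72) + 0.659·(2.7,1.44) = (2.8159,1.1945)
  v2: (1-0.659)·(1.7,1.73) + 0.659·(2.43,3.5) = (2.1811,2.8964)
  v3: (1-0.659)·(0.83,2.17) + 0.659·(1.24,4.71) = (1.1002,3.8439)
  v4: (1-0.659)·(-1.69,3.09) + 0.659·(-2.48,4.76) = (-2.2106,4.1905)
  v5: (1-0.659)·(-4,0.63) + 0.659·(-2.94,1.15) = (-3.3015,0.9727)
  v6: (1-0.659)·(-3.18,-3.51) + 0.659·(-3.08,-2.37) = (-3.1141,-2.7587)
  v7: (1-0.659)·(0.7,-4.74) + 0.659·(0.18,-2.33) = (0.3573,-3.1518)
  v8: (1-0.659)·(3.46,-2.91) + 0.659·(1.35,-0.63) = (2.0695,-1.4075)
Shoelace sum Σ(x_i·y_{i+1} − x_{i+1}·y_i):
  i=1: 2.8159·2.8964 − 2.1811·1.1945 = +5.5509 (running +5.5509)
  i=2: 2.1811·3.8439 − 1.1002·2.8964 = +5.1971 (running +10.7480)
  i=3: 1.1002·4.1905 − -2.2106·3.8439 = +13.1077 (running +23.8557)
  i=4: -2.2106·0.9727 − -3.3015·4.1905 = +11.6847 (running +35.5403)
  i=5: -3.3015·-2.7587 − -3.1141·0.9727 = +12.1369 (running +47.6772)
  i=6: -3.1141·-3.1518 − 0.3573·-2.7587 = +10.8008 (running +58.4780)
  i=7: 0.3573·-1.4075 − 2.0695·-3.1518 = +6.0198 (running +64.4978)
  i=8: 2.0695·1.1945 − 2.8159·-1.4075 = +6.4354 (running +70.9332)
Area = |Σ|/2 = |70.9332|/2 = 35.4666

Area at t=0.659: 35.4666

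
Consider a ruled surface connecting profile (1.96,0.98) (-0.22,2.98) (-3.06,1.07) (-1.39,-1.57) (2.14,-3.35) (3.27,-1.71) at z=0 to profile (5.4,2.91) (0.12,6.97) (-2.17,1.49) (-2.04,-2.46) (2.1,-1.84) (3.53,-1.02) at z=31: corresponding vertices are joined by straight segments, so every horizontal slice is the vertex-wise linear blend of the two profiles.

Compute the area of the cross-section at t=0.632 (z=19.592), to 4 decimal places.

Area at t=0.632: 35.6993

Cross-section at t=0.632: each vertex is (1-t)·p0[i] + t·p1[i].
  v1: (1-0.632)·(1.96,0.98) + 0.632·(5.4,2.91) = (4.1341,2.1998)
  v2: (1-0.632)·(-0.22,2.98) + 0.632·(0.12,6.97) = (-0.0051,5.5017)
  v3: (1-0.632)·(-3.06,1.07) + 0.632·(-2.17,1.49) = (-2.4975,1.3354)
  v4: (1-0.632)·(-1.39,-1.57) + 0.632·(-2.04,-2.46) = (-1.8008,-2.1325)
  v5: (1-0.632)·(2.14,-3.35) + 0.632·(2.1,-1.84) = (2.1147,-2.3957)
  v6: (1-0.632)·(3.27,-1.71) + 0.632·(3.53,-1.02) = (3.4343,-1.2739)
Shoelace sum Σ(x_i·y_{i+1} − x_{i+1}·y_i):
  i=1: 4.1341·5.5017 − -0.0051·2.1998 = +22.7556 (running +22.7556)
  i=2: -0.0051·1.3354 − -2.4975·5.5017 = +13.7337 (running +36.4894)
  i=3: -2.4975·-2.1325 − -1.8008·1.3354 = +7.7308 (running +44.2201)
  i=4: -1.8008·-2.3957 − 2.1147·-2.1325 = +8.8237 (running +53.0439)
  i=5: 2.1147·-1.2739 − 3.4343·-2.3957 = +5.5335 (running +58.5774)
  i=6: 3.4343·2.1998 − 4.1341·-1.2739 = +12.8212 (running +71.3986)
Area = |Σ|/2 = |71.3986|/2 = 35.6993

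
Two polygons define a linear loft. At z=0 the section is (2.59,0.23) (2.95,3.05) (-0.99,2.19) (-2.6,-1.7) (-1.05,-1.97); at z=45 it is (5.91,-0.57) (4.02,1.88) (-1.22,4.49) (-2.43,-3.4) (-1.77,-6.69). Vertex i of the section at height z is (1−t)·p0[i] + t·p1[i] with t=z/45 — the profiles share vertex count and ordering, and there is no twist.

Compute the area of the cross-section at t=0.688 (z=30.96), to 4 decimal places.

Area at t=0.688: 37.8575

Cross-section at t=0.688: each vertex is (1-t)·p0[i] + t·p1[i].
  v1: (1-0.688)·(2.59,0.23) + 0.688·(5.91,-0.57) = (4.8742,-0.3204)
  v2: (1-0.688)·(2.95,3.05) + 0.688·(4.02,1.88) = (3.6862,2.2450)
  v3: (1-0.688)·(-0.99,2.19) + 0.688·(-1.22,4.49) = (-1.1482,3.7724)
  v4: (1-0.688)·(-2.6,-1.7) + 0.688·(-2.43,-3.4) = (-2.4830,-2.8696)
  v5: (1-0.688)·(-1.05,-1.97) + 0.688·(-1.77,-6.69) = (-1.5454,-5.2174)
Shoelace sum Σ(x_i·y_{i+1} − x_{i+1}·y_i):
  i=1: 4.8742·2.2450 − 3.6862·-0.3204 = +12.1237 (running +12.1237)
  i=2: 3.6862·3.7724 − -1.1482·2.2450 = +16.4835 (running +28.6072)
  i=3: -1.1482·-2.8696 − -2.4830·3.7724 = +12.6620 (running +41.2693)
  i=4: -2.4830·-5.2174 − -1.5454·-2.8696 = +8.5203 (running +49.7896)
  i=5: -1.5454·-0.3204 − 4.8742·-5.2174 = +25.9254 (running +75.7150)
Area = |Σ|/2 = |75.7150|/2 = 37.8575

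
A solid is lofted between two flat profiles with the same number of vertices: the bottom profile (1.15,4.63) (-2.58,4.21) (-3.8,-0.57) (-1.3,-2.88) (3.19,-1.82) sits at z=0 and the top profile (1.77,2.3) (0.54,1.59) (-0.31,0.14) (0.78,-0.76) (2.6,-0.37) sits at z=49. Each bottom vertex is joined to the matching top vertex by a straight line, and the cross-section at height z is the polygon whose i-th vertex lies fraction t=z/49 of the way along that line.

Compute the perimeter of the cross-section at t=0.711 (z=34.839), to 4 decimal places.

Cross-section at t=0.711: each vertex is (1-t)·p0[i] + t·p1[i].
  v1: (1-0.711)·(1.15,4.63) + 0.711·(1.77,2.3) = (1.5908,2.9734)
  v2: (1-0.711)·(-2.58,4.21) + 0.711·(0.54,1.59) = (-0.3617,2.3472)
  v3: (1-0.711)·(-3.8,-0.57) + 0.711·(-0.31,0.14) = (-1.3186,-0.0652)
  v4: (1-0.711)·(-1.3,-2.88) + 0.711·(0.78,-0.76) = (0.1789,-1.3727)
  v5: (1-0.711)·(3.19,-1.82) + 0.711·(2.6,-0.37) = (2.7705,-0.7891)
Perimeter = Σ |v_{i+1} − v_i|:
  edge 1→2: √(-1.9525² + -0.6262²) = 2.0505 (running 2.0505)
  edge 2→3: √(-0.9569² + -2.4124²) = 2.5952 (running 4.6457)
  edge 3→4: √(1.4975² + -1.3075²) = 1.9880 (running 6.6337)
  edge 4→5: √(2.5916² + 0.5836²) = 2.6565 (running 9.2902)
  edge 5→1: √(-1.1797² + 3.7624²) = 3.9430 (running 13.2332)
Perimeter = 13.2332

Perimeter at t=0.711: 13.2332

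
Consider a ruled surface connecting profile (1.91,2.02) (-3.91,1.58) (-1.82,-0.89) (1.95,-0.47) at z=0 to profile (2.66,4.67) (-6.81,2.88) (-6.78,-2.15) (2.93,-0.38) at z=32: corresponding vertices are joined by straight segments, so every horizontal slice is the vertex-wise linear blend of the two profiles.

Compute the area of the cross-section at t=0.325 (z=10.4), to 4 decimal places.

Cross-section at t=0.325: each vertex is (1-t)·p0[i] + t·p1[i].
  v1: (1-0.325)·(1.91,2.02) + 0.325·(2.66,4.67) = (2.1538,2.8813)
  v2: (1-0.325)·(-3.91,1.58) + 0.325·(-6.81,2.88) = (-4.8525,2.0025)
  v3: (1-0.325)·(-1.82,-0.89) + 0.325·(-6.78,-2.15) = (-3.4320,-1.2995)
  v4: (1-0.325)·(1.95,-0.47) + 0.325·(2.93,-0.38) = (2.2685,-0.4407)
Shoelace sum Σ(x_i·y_{i+1} − x_{i+1}·y_i):
  i=1: 2.1538·2.0025 − -4.8525·2.8813 = +18.2942 (running +18.2942)
  i=2: -4.8525·-1.2995 − -3.4320·2.0025 = +13.1784 (running +31.4726)
  i=3: -3.4320·-0.4407 − 2.2685·-1.2995 = +4.4606 (running +35.9331)
  i=4: 2.2685·2.8813 − 2.1538·-0.4407 = +7.4854 (running +43.4185)
Area = |Σ|/2 = |43.4185|/2 = 21.7093

Area at t=0.325: 21.7093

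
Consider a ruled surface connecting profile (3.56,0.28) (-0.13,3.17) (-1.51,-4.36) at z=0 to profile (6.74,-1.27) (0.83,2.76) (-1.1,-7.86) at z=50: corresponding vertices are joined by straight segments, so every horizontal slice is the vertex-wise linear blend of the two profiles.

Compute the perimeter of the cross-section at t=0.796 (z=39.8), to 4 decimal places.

Perimeter at t=0.796: 26.3555

Cross-section at t=0.796: each vertex is (1-t)·p0[i] + t·p1[i].
  v1: (1-0.796)·(3.56,0.28) + 0.796·(6.74,-1.27) = (6.0913,-0.9538)
  v2: (1-0.796)·(-0.13,3.17) + 0.796·(0.83,2.76) = (0.6342,2.8436)
  v3: (1-0.796)·(-1.51,-4.36) + 0.796·(-1.1,-7.86) = (-1.1836,-7.1460)
Perimeter = Σ |v_{i+1} − v_i|:
  edge 1→2: √(-5.4571² + 3.7974²) = 6.6484 (running 6.6484)
  edge 2→3: √(-1.8178² + -9.9896²) = 10.1537 (running 16.8020)
  edge 3→1: √(7.2749² + 6.1922²) = 9.5534 (running 26.3555)
Perimeter = 26.3555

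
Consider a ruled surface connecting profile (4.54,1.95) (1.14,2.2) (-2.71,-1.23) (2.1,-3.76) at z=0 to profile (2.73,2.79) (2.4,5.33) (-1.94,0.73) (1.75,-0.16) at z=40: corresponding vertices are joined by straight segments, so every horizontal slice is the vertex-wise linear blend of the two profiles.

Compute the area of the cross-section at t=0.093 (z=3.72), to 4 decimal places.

Area at t=0.093: 21.9829

Cross-section at t=0.093: each vertex is (1-t)·p0[i] + t·p1[i].
  v1: (1-0.093)·(4.54,1.95) + 0.093·(2.73,2.79) = (4.3717,2.0281)
  v2: (1-0.093)·(1.14,2.2) + 0.093·(2.4,5.33) = (1.2572,2.4911)
  v3: (1-0.093)·(-2.71,-1.23) + 0.093·(-1.94,0.73) = (-2.6384,-1.0477)
  v4: (1-0.093)·(2.1,-3.76) + 0.093·(1.75,-0.16) = (2.0675,-3.4252)
Shoelace sum Σ(x_i·y_{i+1} − x_{i+1}·y_i):
  i=1: 4.3717·2.4911 − 1.2572·2.0281 = +8.3405 (running +8.3405)
  i=2: 1.2572·-1.0477 − -2.6384·2.4911 = +5.2553 (running +13.5958)
  i=3: -2.6384·-3.4252 − 2.0675·-1.0477 = +11.2031 (running +24.7989)
  i=4: 2.0675·2.0281 − 4.3717·-3.4252 = +19.1669 (running +43.9658)
Area = |Σ|/2 = |43.9658|/2 = 21.9829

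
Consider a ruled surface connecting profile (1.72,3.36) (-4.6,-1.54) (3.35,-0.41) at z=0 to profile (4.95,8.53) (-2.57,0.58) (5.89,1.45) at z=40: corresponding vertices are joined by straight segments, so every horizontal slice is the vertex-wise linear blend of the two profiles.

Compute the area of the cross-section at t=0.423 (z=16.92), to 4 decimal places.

Area at t=0.423: 21.7914

Cross-section at t=0.423: each vertex is (1-t)·p0[i] + t·p1[i].
  v1: (1-0.423)·(1.72,3.36) + 0.423·(4.95,8.53) = (3.0863,5.5469)
  v2: (1-0.423)·(-4.6,-1.54) + 0.423·(-2.57,0.58) = (-3.7413,-0.6432)
  v3: (1-0.423)·(3.35,-0.41) + 0.423·(5.89,1.45) = (4.4244,0.3768)
Shoelace sum Σ(x_i·y_{i+1} − x_{i+1}·y_i):
  i=1: 3.0863·-0.6432 − -3.7413·5.5469 = +18.7675 (running +18.7675)
  i=2: -3.7413·0.3768 − 4.4244·-0.6432 = +1.4363 (running +20.2038)
  i=3: 4.4244·5.5469 − 3.0863·0.3768 = +23.3790 (running +43.5828)
Area = |Σ|/2 = |43.5828|/2 = 21.7914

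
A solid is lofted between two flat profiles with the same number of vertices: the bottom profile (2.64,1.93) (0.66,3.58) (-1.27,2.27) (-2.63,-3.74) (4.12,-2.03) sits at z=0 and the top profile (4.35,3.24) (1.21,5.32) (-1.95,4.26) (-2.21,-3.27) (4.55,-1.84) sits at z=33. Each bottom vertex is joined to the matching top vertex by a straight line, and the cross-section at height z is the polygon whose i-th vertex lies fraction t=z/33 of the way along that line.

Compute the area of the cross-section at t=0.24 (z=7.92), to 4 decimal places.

Area at t=0.24: 33.1695

Cross-section at t=0.24: each vertex is (1-t)·p0[i] + t·p1[i].
  v1: (1-0.24)·(2.64,1.93) + 0.24·(4.35,3.24) = (3.0504,2.2444)
  v2: (1-0.24)·(0.66,3.58) + 0.24·(1.21,5.32) = (0.7920,3.9976)
  v3: (1-0.24)·(-1.27,2.27) + 0.24·(-1.95,4.26) = (-1.4332,2.7476)
  v4: (1-0.24)·(-2.63,-3.74) + 0.24·(-2.21,-3.27) = (-2.5292,-3.6272)
  v5: (1-0.24)·(4.12,-2.03) + 0.24·(4.55,-1.84) = (4.2232,-1.9844)
Shoelace sum Σ(x_i·y_{i+1} − x_{i+1}·y_i):
  i=1: 3.0504·3.9976 − 0.7920·2.2444 = +10.4167 (running +10.4167)
  i=2: 0.7920·2.7476 − -1.4332·3.9976 = +7.9055 (running +18.3222)
  i=3: -1.4332·-3.6272 − -2.5292·2.7476 = +12.1477 (running +30.4699)
  i=4: -2.5292·-1.9844 − 4.2232·-3.6272 = +20.3373 (running +50.8072)
  i=5: 4.2232·2.2444 − 3.0504·-1.9844 = +15.5318 (running +66.3390)
Area = |Σ|/2 = |66.3390|/2 = 33.1695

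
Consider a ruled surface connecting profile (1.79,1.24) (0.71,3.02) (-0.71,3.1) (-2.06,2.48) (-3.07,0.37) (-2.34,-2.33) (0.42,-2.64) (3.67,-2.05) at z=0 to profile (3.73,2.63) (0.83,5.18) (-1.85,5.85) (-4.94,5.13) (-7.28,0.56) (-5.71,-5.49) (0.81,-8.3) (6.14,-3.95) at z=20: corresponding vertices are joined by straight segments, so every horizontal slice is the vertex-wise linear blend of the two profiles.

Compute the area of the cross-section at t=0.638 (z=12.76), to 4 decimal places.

Area at t=0.638: 83.3205

Cross-section at t=0.638: each vertex is (1-t)·p0[i] + t·p1[i].
  v1: (1-0.638)·(1.79,1.24) + 0.638·(3.73,2.63) = (3.0277,2.1268)
  v2: (1-0.638)·(0.71,3.02) + 0.638·(0.83,5.18) = (0.7866,4.3981)
  v3: (1-0.638)·(-0.71,3.1) + 0.638·(-1.85,5.85) = (-1.4373,4.8545)
  v4: (1-0.638)·(-2.06,2.48) + 0.638·(-4.94,5.13) = (-3.8974,4.1707)
  v5: (1-0.638)·(-3.07,0.37) + 0.638·(-7.28,0.56) = (-5.7560,0.4912)
  v6: (1-0.638)·(-2.34,-2.33) + 0.638·(-5.71,-5.49) = (-4.4901,-4.3461)
  v7: (1-0.638)·(0.42,-2.64) + 0.638·(0.81,-8.3) = (0.6688,-6.2511)
  v8: (1-0.638)·(3.67,-2.05) + 0.638·(6.14,-3.95) = (5.2459,-3.2622)
Shoelace sum Σ(x_i·y_{i+1} − x_{i+1}·y_i):
  i=1: 3.0277·4.3981 − 0.7866·2.1268 = +11.6433 (running +11.6433)
  i=2: 0.7866·4.8545 − -1.4373·4.3981 = +10.1398 (running +21.7831)
  i=3: -1.4373·4.1707 − -3.8974·4.8545 = +12.9255 (running +34.7086)
  i=4: -3.8974·0.4912 − -5.7560·4.1707 = +22.0920 (running +56.8005)
  i=5: -5.7560·-4.3461 − -4.4901·0.4912 = +27.2216 (running +84.0221)
  i=6: -4.4901·-6.2511 − 0.6688·-4.3461 = +30.9745 (running +114.9966)
  i=7: 0.6688·-3.2622 − 5.2459·-6.2511 = +30.6105 (running +145.6070)
  i=8: 5.2459·2.1268 − 3.0277·-3.2622 = +21.0340 (running +166.6411)
Area = |Σ|/2 = |166.6411|/2 = 83.3205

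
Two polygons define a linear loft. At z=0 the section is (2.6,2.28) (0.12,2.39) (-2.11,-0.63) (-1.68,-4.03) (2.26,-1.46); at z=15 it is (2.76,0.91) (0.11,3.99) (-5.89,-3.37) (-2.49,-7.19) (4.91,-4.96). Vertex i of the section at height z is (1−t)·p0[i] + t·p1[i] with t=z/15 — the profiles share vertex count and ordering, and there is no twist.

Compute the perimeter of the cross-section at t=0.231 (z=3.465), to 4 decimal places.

Cross-section at t=0.231: each vertex is (1-t)·p0[i] + t·p1[i].
  v1: (1-0.231)·(2.6,2.28) + 0.231·(2.76,0.91) = (2.6370,1.9635)
  v2: (1-0.231)·(0.12,2.39) + 0.231·(0.11,3.99) = (0.1177,2.7596)
  v3: (1-0.231)·(-2.11,-0.63) + 0.231·(-5.89,-3.37) = (-2.9832,-1.2629)
  v4: (1-0.231)·(-1.68,-4.03) + 0.231·(-2.49,-7.19) = (-1.8671,-4.7600)
  v5: (1-0.231)·(2.26,-1.46) + 0.231·(4.91,-4.96) = (2.8721,-2.2685)
Perimeter = Σ |v_{i+1} − v_i|:
  edge 1→2: √(-2.5193² + 0.7961²) = 2.6421 (running 2.6421)
  edge 2→3: √(-3.1009² + -4.0225²) = 5.0790 (running 7.7211)
  edge 3→4: √(1.1161² + -3.4970²) = 3.6708 (running 11.3919)
  edge 4→5: √(4.7393² + 2.4915²) = 5.3542 (running 16.7461)
  edge 5→1: √(-0.2352² + 4.2320²) = 4.2386 (running 20.9847)
Perimeter = 20.9847

Perimeter at t=0.231: 20.9847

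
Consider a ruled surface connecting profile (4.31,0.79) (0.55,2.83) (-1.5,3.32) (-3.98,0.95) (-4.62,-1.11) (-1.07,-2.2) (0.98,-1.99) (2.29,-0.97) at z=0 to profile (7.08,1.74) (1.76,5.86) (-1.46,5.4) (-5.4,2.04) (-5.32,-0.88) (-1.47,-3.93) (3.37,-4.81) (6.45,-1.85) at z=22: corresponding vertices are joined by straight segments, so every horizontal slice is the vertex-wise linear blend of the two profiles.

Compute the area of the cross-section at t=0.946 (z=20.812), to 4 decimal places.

Area at t=0.946: 89.3427

Cross-section at t=0.946: each vertex is (1-t)·p0[i] + t·p1[i].
  v1: (1-0.946)·(4.31,0.79) + 0.946·(7.08,1.74) = (6.9304,1.6887)
  v2: (1-0.946)·(0.55,2.83) + 0.946·(1.76,5.86) = (1.6947,5.6964)
  v3: (1-0.946)·(-1.5,3.32) + 0.946·(-1.46,5.4) = (-1.4622,5.2877)
  v4: (1-0.946)·(-3.98,0.95) + 0.946·(-5.4,2.04) = (-5.3233,1.9811)
  v5: (1-0.946)·(-4.62,-1.11) + 0.946·(-5.32,-0.88) = (-5.2822,-0.8924)
  v6: (1-0.946)·(-1.07,-2.2) + 0.946·(-1.47,-3.93) = (-1.4484,-3.8366)
  v7: (1-0.946)·(0.98,-1.99) + 0.946·(3.37,-4.81) = (3.2409,-4.6577)
  v8: (1-0.946)·(2.29,-0.97) + 0.946·(6.45,-1.85) = (6.2254,-1.8025)
Shoelace sum Σ(x_i·y_{i+1} − x_{i+1}·y_i):
  i=1: 6.9304·5.6964 − 1.6947·1.6887 = +36.6165 (running +36.6165)
  i=2: 1.6947·5.2877 − -1.4622·5.6964 = +17.2898 (running +53.9064)
  i=3: -1.4622·1.9811 − -5.3233·5.2877 = +25.2513 (running +79.1576)
  i=4: -5.3233·-0.8924 − -5.2822·1.9811 = +15.2154 (running +94.3731)
  i=5: -5.2822·-3.8366 − -1.4484·-0.8924 = +18.9730 (running +113.3461)
  i=6: -1.4484·-4.6577 − 3.2409·-3.8366 = +19.1804 (running +132.5264)
  i=7: 3.2409·-1.8025 − 6.2254·-4.6577 = +23.1543 (running +155.6807)
  i=8: 6.2254·1.6887 − 6.9304·-1.8025 = +23.0047 (running +178.6854)
Area = |Σ|/2 = |178.6854|/2 = 89.3427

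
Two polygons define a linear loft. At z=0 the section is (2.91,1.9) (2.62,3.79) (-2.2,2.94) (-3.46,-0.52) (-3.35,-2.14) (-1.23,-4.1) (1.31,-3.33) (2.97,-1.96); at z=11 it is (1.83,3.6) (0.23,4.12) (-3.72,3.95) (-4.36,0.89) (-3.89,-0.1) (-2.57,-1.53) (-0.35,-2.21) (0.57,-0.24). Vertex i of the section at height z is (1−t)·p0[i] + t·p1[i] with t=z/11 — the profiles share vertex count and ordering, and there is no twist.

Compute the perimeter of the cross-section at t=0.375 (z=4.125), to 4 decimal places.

Cross-section at t=0.375: each vertex is (1-t)·p0[i] + t·p1[i].
  v1: (1-0.375)·(2.91,1.9) + 0.375·(1.83,3.6) = (2.5050,2.5375)
  v2: (1-0.375)·(2.62,3.79) + 0.375·(0.23,4.12) = (1.7238,3.9137)
  v3: (1-0.375)·(-2.2,2.94) + 0.375·(-3.72,3.95) = (-2.7700,3.3188)
  v4: (1-0.375)·(-3.46,-0.52) + 0.375·(-4.36,0.89) = (-3.7975,0.0087)
  v5: (1-0.375)·(-3.35,-2.14) + 0.375·(-3.89,-0.1) = (-3.5525,-1.3750)
  v6: (1-0.375)·(-1.23,-4.1) + 0.375·(-2.57,-1.53) = (-1.7325,-3.1362)
  v7: (1-0.375)·(1.31,-3.33) + 0.375·(-0.35,-2.21) = (0.6875,-2.9100)
  v8: (1-0.375)·(2.97,-1.96) + 0.375·(0.57,-0.24) = (2.0700,-1.3150)
Perimeter = Σ |v_{i+1} − v_i|:
  edge 1→2: √(-0.7812² + 1.3762²) = 1.5825 (running 1.5825)
  edge 2→3: √(-4.4938² + -0.5950²) = 4.5330 (running 6.1155)
  edge 3→4: √(-1.0275² + -3.3100²) = 3.4658 (running 9.5813)
  edge 4→5: √(0.2450² + -1.3838²) = 1.4053 (running 10.9866)
  edge 5→6: √(1.8200² + -1.7612²) = 2.5327 (running 13.5193)
  edge 6→7: √(2.4200² + 0.2263²) = 2.4306 (running 15.9498)
  edge 7→8: √(1.3825² + 1.5950²) = 2.1108 (running 18.0606)
  edge 8→1: √(0.4350² + 3.8525²) = 3.8770 (running 21.9376)
Perimeter = 21.9376

Perimeter at t=0.375: 21.9376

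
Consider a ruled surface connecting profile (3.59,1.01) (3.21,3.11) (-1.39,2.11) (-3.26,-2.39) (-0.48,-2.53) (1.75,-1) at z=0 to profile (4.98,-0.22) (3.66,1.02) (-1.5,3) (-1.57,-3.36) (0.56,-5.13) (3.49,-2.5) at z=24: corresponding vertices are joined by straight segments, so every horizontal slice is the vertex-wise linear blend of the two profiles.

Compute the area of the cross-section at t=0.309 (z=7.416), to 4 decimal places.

Area at t=0.309: 26.7662

Cross-section at t=0.309: each vertex is (1-t)·p0[i] + t·p1[i].
  v1: (1-0.309)·(3.59,1.01) + 0.309·(4.98,-0.22) = (4.0195,0.6299)
  v2: (1-0.309)·(3.21,3.11) + 0.309·(3.66,1.02) = (3.3491,2.4642)
  v3: (1-0.309)·(-1.39,2.11) + 0.309·(-1.5,3) = (-1.4240,2.3850)
  v4: (1-0.309)·(-3.26,-2.39) + 0.309·(-1.57,-3.36) = (-2.7378,-2.6897)
  v5: (1-0.309)·(-0.48,-2.53) + 0.309·(0.56,-5.13) = (-0.1586,-3.3334)
  v6: (1-0.309)·(1.75,-1) + 0.309·(3.49,-2.5) = (2.2877,-1.4635)
Shoelace sum Σ(x_i·y_{i+1} − x_{i+1}·y_i):
  i=1: 4.0195·2.4642 − 3.3491·0.6299 = +7.7952 (running +7.7952)
  i=2: 3.3491·2.3850 − -1.4240·2.4642 = +11.4965 (running +19.2917)
  i=3: -1.4240·-2.6897 − -2.7378·2.3850 = +10.3598 (running +29.6515)
  i=4: -2.7378·-3.3334 − -0.1586·-2.6897 = +8.6995 (running +38.3509)
  i=5: -0.1586·-1.4635 − 2.2877·-3.3334 = +7.8579 (running +46.2088)
  i=6: 2.2877·0.6299 − 4.0195·-1.4635 = +7.3236 (running +53.5324)
Area = |Σ|/2 = |53.5324|/2 = 26.7662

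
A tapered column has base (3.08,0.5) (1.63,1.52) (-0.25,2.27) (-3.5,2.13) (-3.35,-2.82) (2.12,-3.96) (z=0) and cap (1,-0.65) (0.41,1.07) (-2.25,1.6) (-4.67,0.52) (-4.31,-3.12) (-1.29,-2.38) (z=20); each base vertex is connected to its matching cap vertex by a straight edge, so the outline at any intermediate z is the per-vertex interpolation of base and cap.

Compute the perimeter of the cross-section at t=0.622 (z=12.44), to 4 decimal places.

Perimeter at t=0.622: 18.3714

Cross-section at t=0.622: each vertex is (1-t)·p0[i] + t·p1[i].
  v1: (1-0.622)·(3.08,0.5) + 0.622·(1,-0.65) = (1.7862,-0.2153)
  v2: (1-0.622)·(1.63,1.52) + 0.622·(0.41,1.07) = (0.8712,1.2401)
  v3: (1-0.622)·(-0.25,2.27) + 0.622·(-2.25,1.6) = (-1.4940,1.8533)
  v4: (1-0.622)·(-3.5,2.13) + 0.622·(-4.67,0.52) = (-4.2277,1.1286)
  v5: (1-0.622)·(-3.35,-2.82) + 0.622·(-4.31,-3.12) = (-3.9471,-3.0066)
  v6: (1-0.622)·(2.12,-3.96) + 0.622·(-1.29,-2.38) = (-0.0010,-2.9772)
Perimeter = Σ |v_{i+1} − v_i|:
  edge 1→2: √(-0.9151² + 1.4554²) = 1.7192 (running 1.7192)
  edge 2→3: √(-2.3652² + 0.6132²) = 2.4433 (running 4.1625)
  edge 3→4: √(-2.7337² + -0.7247²) = 2.8282 (running 6.9907)
  edge 4→5: √(0.2806² + -4.1352²) = 4.1447 (running 11.1354)
  edge 5→6: √(3.9461² + 0.0294²) = 3.9462 (running 15.0816)
  edge 6→1: √(1.7873² + 2.7619²) = 3.2898 (running 18.3714)
Perimeter = 18.3714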